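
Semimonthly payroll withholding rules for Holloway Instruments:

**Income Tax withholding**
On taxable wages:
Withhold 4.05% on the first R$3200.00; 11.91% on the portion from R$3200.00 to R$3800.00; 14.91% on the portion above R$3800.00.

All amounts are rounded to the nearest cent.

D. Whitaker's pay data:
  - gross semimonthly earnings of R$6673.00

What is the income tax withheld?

Income Tax: taxable = R$6673.00
  R$201.06 + 14.91% × (R$6673.00 − R$3800.00) = R$201.06 + 14.91% × R$2873.00 = R$629.42

R$629.42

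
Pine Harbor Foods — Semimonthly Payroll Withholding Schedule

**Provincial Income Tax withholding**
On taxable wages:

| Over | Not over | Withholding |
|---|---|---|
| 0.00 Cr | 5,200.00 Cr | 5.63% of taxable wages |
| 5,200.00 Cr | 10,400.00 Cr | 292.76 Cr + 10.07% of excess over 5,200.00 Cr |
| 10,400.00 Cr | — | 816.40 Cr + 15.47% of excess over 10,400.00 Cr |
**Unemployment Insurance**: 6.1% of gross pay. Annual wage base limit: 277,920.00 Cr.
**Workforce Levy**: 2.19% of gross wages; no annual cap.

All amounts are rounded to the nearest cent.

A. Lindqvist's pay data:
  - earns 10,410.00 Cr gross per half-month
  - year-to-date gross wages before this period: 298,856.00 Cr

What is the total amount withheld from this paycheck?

1,045.93 Cr

Provincial Income Tax: taxable = 10,410.00 Cr
  816.40 Cr + 15.47% × (10,410.00 Cr − 10,400.00 Cr) = 816.40 Cr + 15.47% × 10.00 Cr = 817.95 Cr
Unemployment Insurance: YTD 298,856.00 Cr ≥ cap 277,920.00 Cr → 0.00 Cr
Workforce Levy: 2.19% × 10,410.00 Cr = 227.98 Cr
Total: 817.95 Cr + 0.00 Cr + 227.98 Cr = 1,045.93 Cr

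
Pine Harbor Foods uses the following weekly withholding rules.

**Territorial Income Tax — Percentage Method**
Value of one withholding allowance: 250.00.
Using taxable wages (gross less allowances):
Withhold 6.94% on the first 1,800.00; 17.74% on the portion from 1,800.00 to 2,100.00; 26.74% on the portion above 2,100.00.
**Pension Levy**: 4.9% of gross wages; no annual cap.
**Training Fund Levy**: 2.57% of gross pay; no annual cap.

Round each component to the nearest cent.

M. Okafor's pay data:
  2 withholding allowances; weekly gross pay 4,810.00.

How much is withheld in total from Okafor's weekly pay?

1,128.40

Territorial Income Tax: taxable = 4,810.00 − 2×250.00 = 4,310.00
  178.14 + 26.74% × (4,310.00 − 2,100.00) = 178.14 + 26.74% × 2,210.00 = 769.09
Pension Levy: 4.9% × 4,810.00 = 235.69
Training Fund Levy: 2.57% × 4,810.00 = 123.62
Total: 769.09 + 235.69 + 123.62 = 1,128.40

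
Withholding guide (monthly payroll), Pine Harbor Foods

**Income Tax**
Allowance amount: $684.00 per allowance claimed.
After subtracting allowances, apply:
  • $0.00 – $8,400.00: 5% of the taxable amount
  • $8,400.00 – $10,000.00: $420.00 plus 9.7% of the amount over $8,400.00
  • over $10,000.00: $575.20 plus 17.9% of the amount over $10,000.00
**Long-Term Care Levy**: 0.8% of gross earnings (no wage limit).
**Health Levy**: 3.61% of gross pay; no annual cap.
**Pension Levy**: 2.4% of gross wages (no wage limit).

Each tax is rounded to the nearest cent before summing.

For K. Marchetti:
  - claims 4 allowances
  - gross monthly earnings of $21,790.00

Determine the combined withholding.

$3,679.77

Income Tax: taxable = $21,790.00 − 4×$684.00 = $19,054.00
  $575.20 + 17.9% × ($19,054.00 − $10,000.00) = $575.20 + 17.9% × $9,054.00 = $2,195.87
Long-Term Care Levy: 0.8% × $21,790.00 = $174.32
Health Levy: 3.61% × $21,790.00 = $786.62
Pension Levy: 2.4% × $21,790.00 = $522.96
Total: $2,195.87 + $174.32 + $786.62 + $522.96 = $3,679.77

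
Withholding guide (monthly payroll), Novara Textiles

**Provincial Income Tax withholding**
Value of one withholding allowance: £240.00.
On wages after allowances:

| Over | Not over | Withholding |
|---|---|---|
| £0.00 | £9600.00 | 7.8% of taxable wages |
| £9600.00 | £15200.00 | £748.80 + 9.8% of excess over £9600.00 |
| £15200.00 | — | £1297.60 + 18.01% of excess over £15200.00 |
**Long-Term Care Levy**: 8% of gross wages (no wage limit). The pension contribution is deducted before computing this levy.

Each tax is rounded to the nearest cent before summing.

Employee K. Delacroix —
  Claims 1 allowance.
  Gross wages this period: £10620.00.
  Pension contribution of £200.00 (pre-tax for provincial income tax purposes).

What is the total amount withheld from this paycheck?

£1639.24

Provincial Income Tax: taxable = £10620.00 − £200.00 − 1×£240.00 = £10180.00
  £748.80 + 9.8% × (£10180.00 − £9600.00) = £748.80 + 9.8% × £580.00 = £805.64
Long-Term Care Levy: 8% × £10420.00 = £833.60
Total: £805.64 + £833.60 = £1639.24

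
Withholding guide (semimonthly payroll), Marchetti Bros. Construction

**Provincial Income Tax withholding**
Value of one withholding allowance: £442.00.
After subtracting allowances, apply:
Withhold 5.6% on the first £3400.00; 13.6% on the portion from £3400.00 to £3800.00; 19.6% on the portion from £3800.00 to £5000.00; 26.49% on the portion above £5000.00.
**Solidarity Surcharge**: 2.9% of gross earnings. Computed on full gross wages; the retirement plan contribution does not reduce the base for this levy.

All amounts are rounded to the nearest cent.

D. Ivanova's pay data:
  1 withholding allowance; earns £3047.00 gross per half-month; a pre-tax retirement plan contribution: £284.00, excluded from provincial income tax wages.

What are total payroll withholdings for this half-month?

£218.34

Provincial Income Tax: taxable = £3047.00 − £284.00 − 1×£442.00 = £2321.00
  5.6% × £2321.00 = £129.98
Solidarity Surcharge: 2.9% × £3047.00 = £88.36
Total: £129.98 + £88.36 = £218.34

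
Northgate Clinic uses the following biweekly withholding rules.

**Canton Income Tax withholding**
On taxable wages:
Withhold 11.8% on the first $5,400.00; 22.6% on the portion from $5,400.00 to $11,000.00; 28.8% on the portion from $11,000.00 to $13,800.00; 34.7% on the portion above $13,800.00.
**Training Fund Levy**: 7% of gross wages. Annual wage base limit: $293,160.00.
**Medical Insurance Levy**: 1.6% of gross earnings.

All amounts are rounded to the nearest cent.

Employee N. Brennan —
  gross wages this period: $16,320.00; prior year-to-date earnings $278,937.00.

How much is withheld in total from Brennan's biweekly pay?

Canton Income Tax: taxable = $16,320.00
  $2,709.20 + 34.7% × ($16,320.00 − $13,800.00) = $2,709.20 + 34.7% × $2,520.00 = $3,583.64
Training Fund Levy: cap $293,160.00 − YTD $278,937.00 = $14,223.00 subject; 7% × $14,223.00 = $995.61
Medical Insurance Levy: 1.6% × $16,320.00 = $261.12
Total: $3,583.64 + $995.61 + $261.12 = $4,840.37

$4,840.37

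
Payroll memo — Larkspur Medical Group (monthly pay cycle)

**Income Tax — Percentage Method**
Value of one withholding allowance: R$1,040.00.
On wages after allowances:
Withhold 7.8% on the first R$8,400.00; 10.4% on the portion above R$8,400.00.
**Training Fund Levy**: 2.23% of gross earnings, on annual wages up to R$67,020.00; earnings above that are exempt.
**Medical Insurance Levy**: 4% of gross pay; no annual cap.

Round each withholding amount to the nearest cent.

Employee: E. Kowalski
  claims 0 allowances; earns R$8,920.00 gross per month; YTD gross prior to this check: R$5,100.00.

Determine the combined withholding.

R$1,265.00

Income Tax: taxable = R$8,920.00
  R$655.20 + 10.4% × (R$8,920.00 − R$8,400.00) = R$655.20 + 10.4% × R$520.00 = R$709.28
Training Fund Levy: 2.23% × R$8,920.00 = R$198.92
Medical Insurance Levy: 4% × R$8,920.00 = R$356.80
Total: R$709.28 + R$198.92 + R$356.80 = R$1,265.00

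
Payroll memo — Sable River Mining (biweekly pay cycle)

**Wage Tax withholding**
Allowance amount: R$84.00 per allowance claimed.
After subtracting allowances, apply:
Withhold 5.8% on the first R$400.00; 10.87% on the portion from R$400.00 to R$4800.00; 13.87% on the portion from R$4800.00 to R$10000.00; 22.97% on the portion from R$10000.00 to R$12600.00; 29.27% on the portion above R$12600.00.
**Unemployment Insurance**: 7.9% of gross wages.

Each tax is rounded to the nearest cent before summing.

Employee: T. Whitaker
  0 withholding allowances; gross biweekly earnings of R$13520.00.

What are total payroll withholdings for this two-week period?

R$3157.30

Wage Tax: taxable = R$13520.00
  R$1819.94 + 29.27% × (R$13520.00 − R$12600.00) = R$1819.94 + 29.27% × R$920.00 = R$2089.22
Unemployment Insurance: 7.9% × R$13520.00 = R$1068.08
Total: R$2089.22 + R$1068.08 = R$3157.30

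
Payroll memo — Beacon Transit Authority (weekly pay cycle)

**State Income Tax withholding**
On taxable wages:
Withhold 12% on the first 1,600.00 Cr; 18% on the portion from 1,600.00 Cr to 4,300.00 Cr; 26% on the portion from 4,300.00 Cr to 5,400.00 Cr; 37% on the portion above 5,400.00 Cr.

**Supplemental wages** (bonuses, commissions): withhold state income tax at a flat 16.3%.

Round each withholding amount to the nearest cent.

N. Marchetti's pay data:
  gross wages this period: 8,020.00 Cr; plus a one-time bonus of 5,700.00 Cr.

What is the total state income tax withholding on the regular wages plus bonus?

2,862.50 Cr

State Income Tax: taxable = 8,020.00 Cr
  964.00 Cr + 37% × (8,020.00 Cr − 5,400.00 Cr) = 964.00 Cr + 37% × 2,620.00 Cr = 1,933.40 Cr
Supplemental (16.3% flat on bonus): 16.3% × 5,700.00 Cr = 929.10 Cr
Total state income tax: 1,933.40 Cr + 929.10 Cr = 2,862.50 Cr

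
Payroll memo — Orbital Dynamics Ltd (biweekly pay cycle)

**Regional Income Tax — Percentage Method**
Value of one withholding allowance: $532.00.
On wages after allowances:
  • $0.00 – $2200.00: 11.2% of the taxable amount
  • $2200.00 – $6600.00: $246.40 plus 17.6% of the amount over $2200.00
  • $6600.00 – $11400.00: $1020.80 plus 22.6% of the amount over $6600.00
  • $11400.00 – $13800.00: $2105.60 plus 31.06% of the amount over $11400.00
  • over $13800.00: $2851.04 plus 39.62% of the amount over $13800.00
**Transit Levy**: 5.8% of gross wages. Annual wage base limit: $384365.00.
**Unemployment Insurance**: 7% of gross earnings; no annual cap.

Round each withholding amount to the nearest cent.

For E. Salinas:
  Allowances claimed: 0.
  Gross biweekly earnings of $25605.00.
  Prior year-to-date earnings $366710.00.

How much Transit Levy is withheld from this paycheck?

Transit Levy: cap $384365.00 − YTD $366710.00 = $17655.00 subject; 5.8% × $17655.00 = $1023.99

$1023.99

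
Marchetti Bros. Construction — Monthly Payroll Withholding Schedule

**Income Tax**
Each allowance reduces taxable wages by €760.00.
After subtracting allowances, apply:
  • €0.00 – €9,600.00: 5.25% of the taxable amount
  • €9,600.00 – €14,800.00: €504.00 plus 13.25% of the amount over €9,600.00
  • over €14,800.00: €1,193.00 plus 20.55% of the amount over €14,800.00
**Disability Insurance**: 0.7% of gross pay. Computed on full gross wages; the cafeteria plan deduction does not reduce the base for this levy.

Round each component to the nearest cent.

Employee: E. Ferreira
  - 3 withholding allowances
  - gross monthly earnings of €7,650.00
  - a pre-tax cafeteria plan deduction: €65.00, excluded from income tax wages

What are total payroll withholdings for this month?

Income Tax: taxable = €7,650.00 − €65.00 − 3×€760.00 = €5,305.00
  5.25% × €5,305.00 = €278.51
Disability Insurance: 0.7% × €7,650.00 = €53.55
Total: €278.51 + €53.55 = €332.06

€332.06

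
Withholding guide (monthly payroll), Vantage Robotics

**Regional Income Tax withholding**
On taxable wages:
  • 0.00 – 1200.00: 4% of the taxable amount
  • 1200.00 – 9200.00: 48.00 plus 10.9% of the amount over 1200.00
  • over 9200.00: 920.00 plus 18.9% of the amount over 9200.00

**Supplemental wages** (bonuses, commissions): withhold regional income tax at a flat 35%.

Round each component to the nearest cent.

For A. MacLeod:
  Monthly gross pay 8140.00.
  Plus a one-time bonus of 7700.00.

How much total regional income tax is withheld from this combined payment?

Regional Income Tax: taxable = 8140.00
  48.00 + 10.9% × (8140.00 − 1200.00) = 48.00 + 10.9% × 6940.00 = 804.46
Supplemental (35% flat on bonus): 35% × 7700.00 = 2695.00
Total regional income tax: 804.46 + 2695.00 = 3499.46

3499.46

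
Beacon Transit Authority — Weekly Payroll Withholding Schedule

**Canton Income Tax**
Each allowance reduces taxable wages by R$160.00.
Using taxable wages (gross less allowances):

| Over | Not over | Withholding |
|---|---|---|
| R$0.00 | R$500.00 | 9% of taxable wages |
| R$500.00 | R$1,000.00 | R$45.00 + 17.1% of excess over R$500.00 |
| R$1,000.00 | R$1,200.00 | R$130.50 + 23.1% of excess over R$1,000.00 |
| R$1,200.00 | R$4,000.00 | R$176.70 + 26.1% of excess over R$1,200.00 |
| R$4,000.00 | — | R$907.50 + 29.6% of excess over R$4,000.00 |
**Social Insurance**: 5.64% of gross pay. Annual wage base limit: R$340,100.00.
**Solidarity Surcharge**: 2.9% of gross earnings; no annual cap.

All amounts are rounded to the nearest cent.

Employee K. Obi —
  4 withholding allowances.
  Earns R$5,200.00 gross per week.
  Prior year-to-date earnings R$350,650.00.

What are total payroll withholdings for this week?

Canton Income Tax: taxable = R$5,200.00 − 4×R$160.00 = R$4,560.00
  R$907.50 + 29.6% × (R$4,560.00 − R$4,000.00) = R$907.50 + 29.6% × R$560.00 = R$1,073.26
Social Insurance: YTD R$350,650.00 ≥ cap R$340,100.00 → R$0.00
Solidarity Surcharge: 2.9% × R$5,200.00 = R$150.80
Total: R$1,073.26 + R$0.00 + R$150.80 = R$1,224.06

R$1,224.06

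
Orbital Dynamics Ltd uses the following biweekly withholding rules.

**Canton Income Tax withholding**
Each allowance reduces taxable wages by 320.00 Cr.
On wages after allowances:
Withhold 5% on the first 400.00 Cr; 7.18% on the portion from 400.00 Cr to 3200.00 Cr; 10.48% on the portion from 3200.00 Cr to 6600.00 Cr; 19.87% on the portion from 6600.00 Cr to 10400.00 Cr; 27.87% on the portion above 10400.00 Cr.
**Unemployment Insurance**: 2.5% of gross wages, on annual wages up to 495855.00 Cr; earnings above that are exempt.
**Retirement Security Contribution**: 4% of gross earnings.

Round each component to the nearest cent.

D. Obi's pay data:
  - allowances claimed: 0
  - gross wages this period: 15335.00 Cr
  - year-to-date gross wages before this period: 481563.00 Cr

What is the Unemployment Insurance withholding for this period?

357.30 Cr

Unemployment Insurance: cap 495855.00 Cr − YTD 481563.00 Cr = 14292.00 Cr subject; 2.5% × 14292.00 Cr = 357.30 Cr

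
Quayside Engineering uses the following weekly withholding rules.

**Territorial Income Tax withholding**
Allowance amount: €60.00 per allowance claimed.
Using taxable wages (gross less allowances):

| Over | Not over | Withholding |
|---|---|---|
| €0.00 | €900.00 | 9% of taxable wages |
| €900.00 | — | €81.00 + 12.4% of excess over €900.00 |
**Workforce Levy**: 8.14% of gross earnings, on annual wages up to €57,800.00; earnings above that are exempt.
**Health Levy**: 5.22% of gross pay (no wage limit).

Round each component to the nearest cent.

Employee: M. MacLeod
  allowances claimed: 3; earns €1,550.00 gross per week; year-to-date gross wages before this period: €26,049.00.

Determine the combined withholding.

Territorial Income Tax: taxable = €1,550.00 − 3×€60.00 = €1,370.00
  €81.00 + 12.4% × (€1,370.00 − €900.00) = €81.00 + 12.4% × €470.00 = €139.28
Workforce Levy: 8.14% × €1,550.00 = €126.17
Health Levy: 5.22% × €1,550.00 = €80.91
Total: €139.28 + €126.17 + €80.91 = €346.36

€346.36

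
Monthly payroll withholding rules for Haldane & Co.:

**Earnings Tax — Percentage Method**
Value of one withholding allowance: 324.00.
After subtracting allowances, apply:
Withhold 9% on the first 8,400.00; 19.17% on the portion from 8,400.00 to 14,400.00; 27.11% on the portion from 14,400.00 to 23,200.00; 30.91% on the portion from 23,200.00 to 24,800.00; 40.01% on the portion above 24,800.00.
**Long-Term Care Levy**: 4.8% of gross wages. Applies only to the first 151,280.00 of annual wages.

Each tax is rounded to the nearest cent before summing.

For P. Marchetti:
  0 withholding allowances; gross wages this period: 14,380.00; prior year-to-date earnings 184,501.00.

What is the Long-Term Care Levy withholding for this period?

0.00

Long-Term Care Levy: YTD 184,501.00 ≥ cap 151,280.00 → 0.00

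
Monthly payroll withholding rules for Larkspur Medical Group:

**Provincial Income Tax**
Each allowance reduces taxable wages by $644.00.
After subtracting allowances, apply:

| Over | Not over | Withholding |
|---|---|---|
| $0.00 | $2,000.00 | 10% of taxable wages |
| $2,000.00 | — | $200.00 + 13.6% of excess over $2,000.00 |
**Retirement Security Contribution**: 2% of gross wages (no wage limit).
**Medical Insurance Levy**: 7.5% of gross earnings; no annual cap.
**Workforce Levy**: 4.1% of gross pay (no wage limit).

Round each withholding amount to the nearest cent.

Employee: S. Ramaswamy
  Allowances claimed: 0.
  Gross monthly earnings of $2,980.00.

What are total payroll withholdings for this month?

Provincial Income Tax: taxable = $2,980.00
  $200.00 + 13.6% × ($2,980.00 − $2,000.00) = $200.00 + 13.6% × $980.00 = $333.28
Retirement Security Contribution: 2% × $2,980.00 = $59.60
Medical Insurance Levy: 7.5% × $2,980.00 = $223.50
Workforce Levy: 4.1% × $2,980.00 = $122.18
Total: $333.28 + $59.60 + $223.50 + $122.18 = $738.56

$738.56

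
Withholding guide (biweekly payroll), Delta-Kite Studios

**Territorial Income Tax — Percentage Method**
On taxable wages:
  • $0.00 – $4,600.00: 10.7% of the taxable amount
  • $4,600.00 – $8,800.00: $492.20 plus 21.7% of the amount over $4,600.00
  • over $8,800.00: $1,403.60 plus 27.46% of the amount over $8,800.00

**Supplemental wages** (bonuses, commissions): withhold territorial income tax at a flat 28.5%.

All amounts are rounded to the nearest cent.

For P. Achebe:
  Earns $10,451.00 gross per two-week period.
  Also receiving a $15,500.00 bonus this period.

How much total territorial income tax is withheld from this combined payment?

$6,274.46

Territorial Income Tax: taxable = $10,451.00
  $1,403.60 + 27.46% × ($10,451.00 − $8,800.00) = $1,403.60 + 27.46% × $1,651.00 = $1,856.96
Supplemental (28.5% flat on bonus): 28.5% × $15,500.00 = $4,417.50
Total territorial income tax: $1,856.96 + $4,417.50 = $6,274.46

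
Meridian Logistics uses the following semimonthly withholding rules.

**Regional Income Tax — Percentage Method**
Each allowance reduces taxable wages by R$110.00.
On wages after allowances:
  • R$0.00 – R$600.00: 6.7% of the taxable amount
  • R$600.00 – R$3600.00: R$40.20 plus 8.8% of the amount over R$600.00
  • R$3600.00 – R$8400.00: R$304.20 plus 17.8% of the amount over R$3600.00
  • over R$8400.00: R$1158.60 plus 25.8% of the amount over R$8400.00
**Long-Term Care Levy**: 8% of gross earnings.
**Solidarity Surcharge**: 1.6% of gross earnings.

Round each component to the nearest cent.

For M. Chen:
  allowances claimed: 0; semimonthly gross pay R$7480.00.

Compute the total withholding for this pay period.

R$1712.92

Regional Income Tax: taxable = R$7480.00
  R$304.20 + 17.8% × (R$7480.00 − R$3600.00) = R$304.20 + 17.8% × R$3880.00 = R$994.84
Long-Term Care Levy: 8% × R$7480.00 = R$598.40
Solidarity Surcharge: 1.6% × R$7480.00 = R$119.68
Total: R$994.84 + R$598.40 + R$119.68 = R$1712.92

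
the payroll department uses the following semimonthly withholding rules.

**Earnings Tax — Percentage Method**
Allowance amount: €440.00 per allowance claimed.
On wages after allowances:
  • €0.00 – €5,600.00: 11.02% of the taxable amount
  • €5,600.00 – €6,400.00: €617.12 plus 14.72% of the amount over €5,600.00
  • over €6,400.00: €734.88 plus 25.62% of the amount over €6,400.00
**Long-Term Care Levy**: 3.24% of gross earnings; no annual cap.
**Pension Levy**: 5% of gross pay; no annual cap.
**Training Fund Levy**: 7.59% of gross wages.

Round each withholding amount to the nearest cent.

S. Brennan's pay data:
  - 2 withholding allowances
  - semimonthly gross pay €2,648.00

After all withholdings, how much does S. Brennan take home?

Earnings Tax: taxable = €2,648.00 − 2×€440.00 = €1,768.00
  11.02% × €1,768.00 = €194.83
Long-Term Care Levy: 3.24% × €2,648.00 = €85.80
Pension Levy: 5% × €2,648.00 = €132.40
Training Fund Levy: 7.59% × €2,648.00 = €200.98
Total withheld: €194.83 + €85.80 + €132.40 + €200.98 = €614.01
Net pay: €2,648.00 − €614.01 = €2,033.99

€2,033.99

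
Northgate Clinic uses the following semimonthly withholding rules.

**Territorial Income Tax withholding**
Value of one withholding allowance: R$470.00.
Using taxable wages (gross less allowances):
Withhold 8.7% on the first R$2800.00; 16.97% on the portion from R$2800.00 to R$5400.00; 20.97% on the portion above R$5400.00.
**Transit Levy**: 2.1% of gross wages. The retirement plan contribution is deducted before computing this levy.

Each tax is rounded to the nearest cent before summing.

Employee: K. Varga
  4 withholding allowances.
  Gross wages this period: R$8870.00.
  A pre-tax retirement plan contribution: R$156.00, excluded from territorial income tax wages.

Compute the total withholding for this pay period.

Territorial Income Tax: taxable = R$8870.00 − R$156.00 − 4×R$470.00 = R$6834.00
  R$684.82 + 20.97% × (R$6834.00 − R$5400.00) = R$684.82 + 20.97% × R$1434.00 = R$985.53
Transit Levy: 2.1% × R$8714.00 = R$182.99
Total: R$985.53 + R$182.99 = R$1168.52

R$1168.52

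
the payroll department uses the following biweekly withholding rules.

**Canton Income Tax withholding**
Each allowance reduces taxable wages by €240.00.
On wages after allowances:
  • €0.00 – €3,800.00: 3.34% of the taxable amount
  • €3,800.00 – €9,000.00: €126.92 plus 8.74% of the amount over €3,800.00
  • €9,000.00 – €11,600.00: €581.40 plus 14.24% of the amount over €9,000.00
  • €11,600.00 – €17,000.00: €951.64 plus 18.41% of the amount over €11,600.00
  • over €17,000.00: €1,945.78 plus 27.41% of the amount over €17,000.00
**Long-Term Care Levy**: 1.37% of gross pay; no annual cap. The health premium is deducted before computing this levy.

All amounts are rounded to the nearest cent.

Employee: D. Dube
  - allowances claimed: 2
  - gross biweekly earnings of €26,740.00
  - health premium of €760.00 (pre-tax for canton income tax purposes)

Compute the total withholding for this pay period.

Canton Income Tax: taxable = €26,740.00 − €760.00 − 2×€240.00 = €25,500.00
  €1,945.78 + 27.41% × (€25,500.00 − €17,000.00) = €1,945.78 + 27.41% × €8,500.00 = €4,275.63
Long-Term Care Levy: 1.37% × €25,980.00 = €355.93
Total: €4,275.63 + €355.93 = €4,631.56

€4,631.56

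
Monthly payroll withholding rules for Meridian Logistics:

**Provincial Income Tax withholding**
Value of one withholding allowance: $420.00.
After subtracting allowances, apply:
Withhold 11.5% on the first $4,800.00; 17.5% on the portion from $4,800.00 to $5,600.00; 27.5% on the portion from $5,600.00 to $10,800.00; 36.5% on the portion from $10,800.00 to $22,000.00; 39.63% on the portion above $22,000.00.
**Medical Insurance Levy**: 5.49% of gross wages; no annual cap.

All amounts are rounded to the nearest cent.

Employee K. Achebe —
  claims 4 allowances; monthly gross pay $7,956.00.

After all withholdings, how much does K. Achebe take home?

Provincial Income Tax: taxable = $7,956.00 − 4×$420.00 = $6,276.00
  $692.00 + 27.5% × ($6,276.00 − $5,600.00) = $692.00 + 27.5% × $676.00 = $877.90
Medical Insurance Levy: 5.49% × $7,956.00 = $436.78
Total withheld: $877.90 + $436.78 = $1,314.68
Net pay: $7,956.00 − $1,314.68 = $6,641.32

$6,641.32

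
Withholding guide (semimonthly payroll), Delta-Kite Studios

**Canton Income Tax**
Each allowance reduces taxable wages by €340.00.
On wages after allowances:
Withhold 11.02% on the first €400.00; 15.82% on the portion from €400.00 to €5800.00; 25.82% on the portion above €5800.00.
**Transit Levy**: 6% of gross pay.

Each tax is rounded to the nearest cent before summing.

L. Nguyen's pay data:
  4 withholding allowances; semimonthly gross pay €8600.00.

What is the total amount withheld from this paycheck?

Canton Income Tax: taxable = €8600.00 − 4×€340.00 = €7240.00
  €898.36 + 25.82% × (€7240.00 − €5800.00) = €898.36 + 25.82% × €1440.00 = €1270.17
Transit Levy: 6% × €8600.00 = €516.00
Total: €1270.17 + €516.00 = €1786.17

€1786.17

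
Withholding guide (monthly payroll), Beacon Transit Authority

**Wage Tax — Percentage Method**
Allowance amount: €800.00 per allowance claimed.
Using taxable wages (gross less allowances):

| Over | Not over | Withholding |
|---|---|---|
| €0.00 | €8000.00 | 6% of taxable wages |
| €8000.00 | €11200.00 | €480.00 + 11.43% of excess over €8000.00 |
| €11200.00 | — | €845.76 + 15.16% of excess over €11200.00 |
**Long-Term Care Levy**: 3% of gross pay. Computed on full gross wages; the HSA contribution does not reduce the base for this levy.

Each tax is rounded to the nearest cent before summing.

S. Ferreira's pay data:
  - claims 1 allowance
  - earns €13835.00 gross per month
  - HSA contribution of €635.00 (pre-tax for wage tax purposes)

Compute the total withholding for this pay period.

Wage Tax: taxable = €13835.00 − €635.00 − 1×€800.00 = €12400.00
  €845.76 + 15.16% × (€12400.00 − €11200.00) = €845.76 + 15.16% × €1200.00 = €1027.68
Long-Term Care Levy: 3% × €13835.00 = €415.05
Total: €1027.68 + €415.05 = €1442.73

€1442.73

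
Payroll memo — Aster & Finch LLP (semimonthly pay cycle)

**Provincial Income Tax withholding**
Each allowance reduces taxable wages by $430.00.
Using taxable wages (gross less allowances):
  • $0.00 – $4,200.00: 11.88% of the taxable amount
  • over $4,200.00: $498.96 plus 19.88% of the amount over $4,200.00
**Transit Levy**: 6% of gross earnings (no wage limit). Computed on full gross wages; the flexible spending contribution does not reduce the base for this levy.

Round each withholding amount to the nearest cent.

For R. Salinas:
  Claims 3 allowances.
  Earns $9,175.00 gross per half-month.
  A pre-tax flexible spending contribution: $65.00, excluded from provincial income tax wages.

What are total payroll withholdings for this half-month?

$1,769.12

Provincial Income Tax: taxable = $9,175.00 − $65.00 − 3×$430.00 = $7,820.00
  $498.96 + 19.88% × ($7,820.00 − $4,200.00) = $498.96 + 19.88% × $3,620.00 = $1,218.62
Transit Levy: 6% × $9,175.00 = $550.50
Total: $1,218.62 + $550.50 = $1,769.12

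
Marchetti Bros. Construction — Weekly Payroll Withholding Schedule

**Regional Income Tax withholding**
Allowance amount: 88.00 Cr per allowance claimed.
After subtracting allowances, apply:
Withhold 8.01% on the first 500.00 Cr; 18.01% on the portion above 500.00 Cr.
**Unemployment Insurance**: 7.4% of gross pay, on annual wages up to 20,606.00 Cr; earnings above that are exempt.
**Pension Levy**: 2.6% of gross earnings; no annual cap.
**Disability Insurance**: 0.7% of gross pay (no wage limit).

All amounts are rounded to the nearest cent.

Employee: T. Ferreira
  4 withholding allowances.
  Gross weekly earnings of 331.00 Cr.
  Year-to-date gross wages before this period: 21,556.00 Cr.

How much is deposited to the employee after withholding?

320.07 Cr

Regional Income Tax: taxable = 331.00 Cr − 4×88.00 Cr = -21.00 Cr
  Taxable ≤ 0 → 0.00 Cr
Unemployment Insurance: YTD 21,556.00 Cr ≥ cap 20,606.00 Cr → 0.00 Cr
Pension Levy: 2.6% × 331.00 Cr = 8.61 Cr
Disability Insurance: 0.7% × 331.00 Cr = 2.32 Cr
Total withheld: 0.00 Cr + 0.00 Cr + 8.61 Cr + 2.32 Cr = 10.93 Cr
Net pay: 331.00 Cr − 10.93 Cr = 320.07 Cr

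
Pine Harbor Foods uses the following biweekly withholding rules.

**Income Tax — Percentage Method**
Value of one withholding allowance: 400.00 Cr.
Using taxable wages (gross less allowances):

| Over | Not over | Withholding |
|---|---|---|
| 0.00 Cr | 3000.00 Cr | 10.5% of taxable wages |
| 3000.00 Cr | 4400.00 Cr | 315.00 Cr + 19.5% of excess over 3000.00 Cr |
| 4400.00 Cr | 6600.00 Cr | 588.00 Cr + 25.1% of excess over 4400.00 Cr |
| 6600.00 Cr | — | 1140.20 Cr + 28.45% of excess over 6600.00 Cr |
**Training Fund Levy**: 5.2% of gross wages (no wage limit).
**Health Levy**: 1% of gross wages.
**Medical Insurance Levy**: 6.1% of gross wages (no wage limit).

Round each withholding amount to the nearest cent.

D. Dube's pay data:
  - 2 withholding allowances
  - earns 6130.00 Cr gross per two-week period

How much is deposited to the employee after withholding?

Income Tax: taxable = 6130.00 Cr − 2×400.00 Cr = 5330.00 Cr
  588.00 Cr + 25.1% × (5330.00 Cr − 4400.00 Cr) = 588.00 Cr + 25.1% × 930.00 Cr = 821.43 Cr
Training Fund Levy: 5.2% × 6130.00 Cr = 318.76 Cr
Health Levy: 1% × 6130.00 Cr = 61.30 Cr
Medical Insurance Levy: 6.1% × 6130.00 Cr = 373.93 Cr
Total withheld: 821.43 Cr + 318.76 Cr + 61.30 Cr + 373.93 Cr = 1575.42 Cr
Net pay: 6130.00 Cr − 1575.42 Cr = 4554.58 Cr

4554.58 Cr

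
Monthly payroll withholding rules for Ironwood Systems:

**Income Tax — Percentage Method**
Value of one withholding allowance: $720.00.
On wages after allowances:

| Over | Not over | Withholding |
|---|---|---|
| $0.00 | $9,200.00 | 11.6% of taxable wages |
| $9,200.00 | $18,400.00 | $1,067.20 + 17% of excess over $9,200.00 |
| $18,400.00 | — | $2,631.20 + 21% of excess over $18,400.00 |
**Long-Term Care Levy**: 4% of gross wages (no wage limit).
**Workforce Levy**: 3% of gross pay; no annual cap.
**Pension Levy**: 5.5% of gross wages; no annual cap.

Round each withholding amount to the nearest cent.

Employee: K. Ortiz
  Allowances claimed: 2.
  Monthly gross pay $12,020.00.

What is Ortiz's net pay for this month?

$9,215.70

Income Tax: taxable = $12,020.00 − 2×$720.00 = $10,580.00
  $1,067.20 + 17% × ($10,580.00 − $9,200.00) = $1,067.20 + 17% × $1,380.00 = $1,301.80
Long-Term Care Levy: 4% × $12,020.00 = $480.80
Workforce Levy: 3% × $12,020.00 = $360.60
Pension Levy: 5.5% × $12,020.00 = $661.10
Total withheld: $1,301.80 + $480.80 + $360.60 + $661.10 = $2,804.30
Net pay: $12,020.00 − $2,804.30 = $9,215.70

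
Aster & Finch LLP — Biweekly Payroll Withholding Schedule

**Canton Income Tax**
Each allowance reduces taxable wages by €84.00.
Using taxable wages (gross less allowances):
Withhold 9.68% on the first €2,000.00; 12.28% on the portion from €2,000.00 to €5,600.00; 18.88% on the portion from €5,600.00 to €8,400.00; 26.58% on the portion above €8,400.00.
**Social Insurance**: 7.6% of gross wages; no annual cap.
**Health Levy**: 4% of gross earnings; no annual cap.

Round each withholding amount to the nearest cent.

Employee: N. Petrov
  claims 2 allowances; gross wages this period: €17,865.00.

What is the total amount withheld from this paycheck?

€5,707.80

Canton Income Tax: taxable = €17,865.00 − 2×€84.00 = €17,697.00
  €1,164.32 + 26.58% × (€17,697.00 − €8,400.00) = €1,164.32 + 26.58% × €9,297.00 = €3,635.46
Social Insurance: 7.6% × €17,865.00 = €1,357.74
Health Levy: 4% × €17,865.00 = €714.60
Total: €3,635.46 + €1,357.74 + €714.60 = €5,707.80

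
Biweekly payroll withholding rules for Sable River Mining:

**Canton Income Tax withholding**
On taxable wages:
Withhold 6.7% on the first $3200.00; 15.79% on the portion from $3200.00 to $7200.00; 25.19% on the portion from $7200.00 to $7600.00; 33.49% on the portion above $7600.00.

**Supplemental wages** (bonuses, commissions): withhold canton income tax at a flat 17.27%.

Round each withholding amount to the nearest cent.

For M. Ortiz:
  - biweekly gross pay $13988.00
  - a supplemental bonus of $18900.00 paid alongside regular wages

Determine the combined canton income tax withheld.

$6350.13

Canton Income Tax: taxable = $13988.00
  $946.76 + 33.49% × ($13988.00 − $7600.00) = $946.76 + 33.49% × $6388.00 = $3086.10
Supplemental (17.27% flat on bonus): 17.27% × $18900.00 = $3264.03
Total canton income tax: $3086.10 + $3264.03 = $6350.13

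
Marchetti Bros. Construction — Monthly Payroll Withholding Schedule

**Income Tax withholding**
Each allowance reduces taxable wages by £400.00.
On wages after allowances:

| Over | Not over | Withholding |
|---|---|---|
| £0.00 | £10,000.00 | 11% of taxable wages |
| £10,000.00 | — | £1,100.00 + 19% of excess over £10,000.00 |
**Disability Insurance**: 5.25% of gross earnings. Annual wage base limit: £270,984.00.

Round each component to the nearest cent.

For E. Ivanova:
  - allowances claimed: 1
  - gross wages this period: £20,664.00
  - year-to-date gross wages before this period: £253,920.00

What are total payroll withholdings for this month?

Income Tax: taxable = £20,664.00 − 1×£400.00 = £20,264.00
  £1,100.00 + 19% × (£20,264.00 − £10,000.00) = £1,100.00 + 19% × £10,264.00 = £3,050.16
Disability Insurance: cap £270,984.00 − YTD £253,920.00 = £17,064.00 subject; 5.25% × £17,064.00 = £895.86
Total: £3,050.16 + £895.86 = £3,946.02

£3,946.02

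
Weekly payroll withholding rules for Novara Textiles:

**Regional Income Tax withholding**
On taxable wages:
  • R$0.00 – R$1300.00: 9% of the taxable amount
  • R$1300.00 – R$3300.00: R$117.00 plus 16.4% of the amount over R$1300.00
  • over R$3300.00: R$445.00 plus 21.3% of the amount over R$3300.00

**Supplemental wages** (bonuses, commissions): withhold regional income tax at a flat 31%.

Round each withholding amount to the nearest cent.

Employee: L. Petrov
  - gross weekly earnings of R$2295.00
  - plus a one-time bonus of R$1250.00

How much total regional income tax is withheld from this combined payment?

R$667.68

Regional Income Tax: taxable = R$2295.00
  R$117.00 + 16.4% × (R$2295.00 − R$1300.00) = R$117.00 + 16.4% × R$995.00 = R$280.18
Supplemental (31% flat on bonus): 31% × R$1250.00 = R$387.50
Total regional income tax: R$280.18 + R$387.50 = R$667.68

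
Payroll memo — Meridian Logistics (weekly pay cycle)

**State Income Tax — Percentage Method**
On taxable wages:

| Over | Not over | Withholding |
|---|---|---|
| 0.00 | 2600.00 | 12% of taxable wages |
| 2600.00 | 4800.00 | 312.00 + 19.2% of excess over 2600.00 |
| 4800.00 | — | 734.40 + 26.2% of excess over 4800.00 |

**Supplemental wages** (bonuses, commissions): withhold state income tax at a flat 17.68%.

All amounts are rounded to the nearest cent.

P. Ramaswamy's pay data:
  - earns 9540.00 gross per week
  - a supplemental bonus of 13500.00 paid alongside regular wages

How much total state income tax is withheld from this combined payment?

4363.08

State Income Tax: taxable = 9540.00
  734.40 + 26.2% × (9540.00 − 4800.00) = 734.40 + 26.2% × 4740.00 = 1976.28
Supplemental (17.68% flat on bonus): 17.68% × 13500.00 = 2386.80
Total state income tax: 1976.28 + 2386.80 = 4363.08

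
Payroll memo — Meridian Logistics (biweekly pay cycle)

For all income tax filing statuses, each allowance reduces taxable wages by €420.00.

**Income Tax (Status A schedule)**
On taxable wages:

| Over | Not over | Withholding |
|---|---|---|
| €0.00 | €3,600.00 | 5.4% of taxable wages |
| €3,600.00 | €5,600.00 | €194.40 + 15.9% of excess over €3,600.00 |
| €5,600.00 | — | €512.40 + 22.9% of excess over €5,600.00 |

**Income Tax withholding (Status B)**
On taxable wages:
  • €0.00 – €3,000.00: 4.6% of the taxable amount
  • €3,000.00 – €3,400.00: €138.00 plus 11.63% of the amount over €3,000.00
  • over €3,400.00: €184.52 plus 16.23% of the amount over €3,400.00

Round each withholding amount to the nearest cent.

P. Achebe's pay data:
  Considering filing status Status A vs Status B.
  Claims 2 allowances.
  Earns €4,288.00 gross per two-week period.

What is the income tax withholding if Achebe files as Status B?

€192.31

Income Tax (Status B): taxable = €4,288.00 − 2×€420.00 = €3,448.00
  €184.52 + 16.23% × (€3,448.00 − €3,400.00) = €184.52 + 16.23% × €48.00 = €192.31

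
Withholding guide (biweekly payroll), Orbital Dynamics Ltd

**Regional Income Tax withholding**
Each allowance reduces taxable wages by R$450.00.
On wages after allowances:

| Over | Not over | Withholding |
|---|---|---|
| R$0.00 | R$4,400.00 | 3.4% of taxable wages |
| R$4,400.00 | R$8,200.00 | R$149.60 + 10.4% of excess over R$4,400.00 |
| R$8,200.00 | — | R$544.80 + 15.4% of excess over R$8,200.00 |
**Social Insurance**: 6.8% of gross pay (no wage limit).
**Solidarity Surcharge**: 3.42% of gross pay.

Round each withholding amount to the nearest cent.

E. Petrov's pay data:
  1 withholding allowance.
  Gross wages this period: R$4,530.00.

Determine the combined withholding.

R$601.69

Regional Income Tax: taxable = R$4,530.00 − 1×R$450.00 = R$4,080.00
  3.4% × R$4,080.00 = R$138.72
Social Insurance: 6.8% × R$4,530.00 = R$308.04
Solidarity Surcharge: 3.42% × R$4,530.00 = R$154.93
Total: R$138.72 + R$308.04 + R$154.93 = R$601.69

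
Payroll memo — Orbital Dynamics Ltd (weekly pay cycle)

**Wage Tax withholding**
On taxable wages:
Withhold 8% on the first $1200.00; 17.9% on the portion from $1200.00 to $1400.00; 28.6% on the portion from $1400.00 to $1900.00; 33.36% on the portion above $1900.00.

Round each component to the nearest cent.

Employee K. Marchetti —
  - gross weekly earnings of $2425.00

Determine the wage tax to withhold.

$449.94

Wage Tax: taxable = $2425.00
  $274.80 + 33.36% × ($2425.00 − $1900.00) = $274.80 + 33.36% × $525.00 = $449.94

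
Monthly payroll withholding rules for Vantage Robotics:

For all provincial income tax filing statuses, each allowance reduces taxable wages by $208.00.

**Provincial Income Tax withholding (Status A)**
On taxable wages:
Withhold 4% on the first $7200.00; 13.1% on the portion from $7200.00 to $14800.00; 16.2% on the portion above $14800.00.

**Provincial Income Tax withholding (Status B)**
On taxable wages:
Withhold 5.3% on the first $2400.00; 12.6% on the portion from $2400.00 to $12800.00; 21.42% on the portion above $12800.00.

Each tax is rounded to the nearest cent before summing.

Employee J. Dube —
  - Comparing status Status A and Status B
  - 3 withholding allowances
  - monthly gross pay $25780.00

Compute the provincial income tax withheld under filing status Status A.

$2961.27

Provincial Income Tax (Status A): taxable = $25780.00 − 3×$208.00 = $25156.00
  $1283.60 + 16.2% × ($25156.00 − $14800.00) = $1283.60 + 16.2% × $10356.00 = $2961.27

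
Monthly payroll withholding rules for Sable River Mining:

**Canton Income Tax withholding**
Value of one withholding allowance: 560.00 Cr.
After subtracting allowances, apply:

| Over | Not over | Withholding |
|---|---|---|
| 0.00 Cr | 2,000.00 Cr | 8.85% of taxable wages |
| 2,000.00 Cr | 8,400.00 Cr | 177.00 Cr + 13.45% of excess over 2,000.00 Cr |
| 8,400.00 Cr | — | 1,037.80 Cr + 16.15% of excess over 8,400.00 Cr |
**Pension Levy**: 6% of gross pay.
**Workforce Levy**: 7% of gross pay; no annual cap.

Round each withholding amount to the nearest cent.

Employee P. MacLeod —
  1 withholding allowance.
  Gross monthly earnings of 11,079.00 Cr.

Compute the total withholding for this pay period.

2,820.29 Cr

Canton Income Tax: taxable = 11,079.00 Cr − 1×560.00 Cr = 10,519.00 Cr
  1,037.80 Cr + 16.15% × (10,519.00 Cr − 8,400.00 Cr) = 1,037.80 Cr + 16.15% × 2,119.00 Cr = 1,380.02 Cr
Pension Levy: 6% × 11,079.00 Cr = 664.74 Cr
Workforce Levy: 7% × 11,079.00 Cr = 775.53 Cr
Total: 1,380.02 Cr + 664.74 Cr + 775.53 Cr = 2,820.29 Cr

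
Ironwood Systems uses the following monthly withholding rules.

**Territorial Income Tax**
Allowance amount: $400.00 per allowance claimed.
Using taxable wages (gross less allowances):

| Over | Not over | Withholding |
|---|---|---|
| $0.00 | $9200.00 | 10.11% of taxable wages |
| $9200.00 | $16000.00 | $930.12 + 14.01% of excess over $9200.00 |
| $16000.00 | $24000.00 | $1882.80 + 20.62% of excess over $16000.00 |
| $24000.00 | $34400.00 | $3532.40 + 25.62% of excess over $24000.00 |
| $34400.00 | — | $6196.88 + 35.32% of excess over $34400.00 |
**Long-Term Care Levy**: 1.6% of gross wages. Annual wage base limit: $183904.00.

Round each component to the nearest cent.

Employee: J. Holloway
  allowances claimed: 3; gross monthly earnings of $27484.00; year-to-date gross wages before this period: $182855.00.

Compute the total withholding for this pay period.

Territorial Income Tax: taxable = $27484.00 − 3×$400.00 = $26284.00
  $3532.40 + 25.62% × ($26284.00 − $24000.00) = $3532.40 + 25.62% × $2284.00 = $4117.56
Long-Term Care Levy: cap $183904.00 − YTD $182855.00 = $1049.00 subject; 1.6% × $1049.00 = $16.78
Total: $4117.56 + $16.78 = $4134.34

$4134.34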